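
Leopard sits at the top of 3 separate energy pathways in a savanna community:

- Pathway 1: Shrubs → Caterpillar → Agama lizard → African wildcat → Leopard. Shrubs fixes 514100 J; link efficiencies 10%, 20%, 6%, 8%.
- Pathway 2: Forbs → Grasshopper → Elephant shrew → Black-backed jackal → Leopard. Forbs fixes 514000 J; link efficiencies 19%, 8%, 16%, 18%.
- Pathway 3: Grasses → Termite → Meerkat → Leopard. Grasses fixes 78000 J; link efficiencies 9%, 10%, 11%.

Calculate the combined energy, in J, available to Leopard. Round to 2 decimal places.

351.58 J

Pathway 1: 514100 × 0.1 × 0.2 × 0.06 × 0.08 = 49.3536 J
Pathway 2: 514000 × 0.19 × 0.08 × 0.16 × 0.18 = 225.00864 J
Pathway 3: 78000 × 0.09 × 0.1 × 0.11 = 77.22 J
Total at Leopard: 49.3536 + 225.00864 + 77.22 = 351.58224 J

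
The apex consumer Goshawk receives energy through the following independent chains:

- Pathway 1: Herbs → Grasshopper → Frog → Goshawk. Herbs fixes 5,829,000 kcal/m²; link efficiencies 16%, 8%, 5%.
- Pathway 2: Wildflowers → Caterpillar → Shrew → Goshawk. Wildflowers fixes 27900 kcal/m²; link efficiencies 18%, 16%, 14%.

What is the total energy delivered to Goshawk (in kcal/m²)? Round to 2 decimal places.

Pathway 1: 5829000 × 0.16 × 0.08 × 0.05 = 3730.56 kcal/m²
Pathway 2: 27900 × 0.18 × 0.16 × 0.14 = 112.4928 kcal/m²
Total at Goshawk: 3730.56 + 112.4928 = 3843.0528 kcal/m²

3843.05 kcal/m²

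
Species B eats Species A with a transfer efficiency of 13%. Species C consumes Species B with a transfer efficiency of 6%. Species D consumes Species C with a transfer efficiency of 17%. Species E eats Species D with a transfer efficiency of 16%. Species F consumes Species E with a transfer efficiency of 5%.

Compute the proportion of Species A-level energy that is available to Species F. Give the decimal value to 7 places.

Product of link efficiencies: 0.13 × 0.06 × 0.17 × 0.16 × 0.05 = 0.000010608

0.0000106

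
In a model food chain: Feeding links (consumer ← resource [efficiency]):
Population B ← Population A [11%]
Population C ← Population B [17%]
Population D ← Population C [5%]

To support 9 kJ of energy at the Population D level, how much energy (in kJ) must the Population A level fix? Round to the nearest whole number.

Cumulative transfer efficiency: 0.11 × 0.17 × 0.05 = 0.000935
Population A energy = 9 / 0.000935 = 9626 kJ

9626 kJ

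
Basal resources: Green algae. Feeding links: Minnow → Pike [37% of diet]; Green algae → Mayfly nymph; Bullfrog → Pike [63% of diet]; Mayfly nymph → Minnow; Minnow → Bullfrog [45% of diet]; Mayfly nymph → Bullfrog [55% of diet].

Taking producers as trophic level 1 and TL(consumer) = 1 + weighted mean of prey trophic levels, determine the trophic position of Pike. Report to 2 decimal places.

Mayfly nymph: 1 + 1 = 2
Minnow: 1 + 2 = 3
Bullfrog: 1 + (0.45×3 + 0.55×2) = 3.45
Pike: 1 + (0.37×3 + 0.63×3.45) = 4.2835

4.28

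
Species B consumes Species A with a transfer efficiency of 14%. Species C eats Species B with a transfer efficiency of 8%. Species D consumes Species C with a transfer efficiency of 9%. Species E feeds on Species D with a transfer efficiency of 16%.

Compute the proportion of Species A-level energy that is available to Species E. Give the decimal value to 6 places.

Product of link efficiencies: 0.14 × 0.08 × 0.09 × 0.16 = 0.00016128

0.000161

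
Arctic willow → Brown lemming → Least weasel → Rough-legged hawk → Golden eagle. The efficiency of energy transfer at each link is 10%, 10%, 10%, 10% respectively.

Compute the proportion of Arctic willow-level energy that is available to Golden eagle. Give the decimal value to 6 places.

Product of link efficiencies: 0.1 × 0.1 × 0.1 × 0.1 = 0.0001

0.000100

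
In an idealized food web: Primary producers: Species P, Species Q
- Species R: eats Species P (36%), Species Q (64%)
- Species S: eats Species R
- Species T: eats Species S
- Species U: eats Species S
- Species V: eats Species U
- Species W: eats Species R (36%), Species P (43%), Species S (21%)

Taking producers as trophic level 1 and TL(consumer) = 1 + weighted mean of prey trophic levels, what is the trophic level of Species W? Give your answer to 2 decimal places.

2.78

Species R: 1 + (0.36×1 + 0.64×1) = 2
Species S: 1 + 2 = 3
Species T: 1 + 3 = 4
Species U: 1 + 3 = 4
Species V: 1 + 4 = 5
Species W: 1 + (0.36×2 + 0.43×1 + 0.21×3) = 2.78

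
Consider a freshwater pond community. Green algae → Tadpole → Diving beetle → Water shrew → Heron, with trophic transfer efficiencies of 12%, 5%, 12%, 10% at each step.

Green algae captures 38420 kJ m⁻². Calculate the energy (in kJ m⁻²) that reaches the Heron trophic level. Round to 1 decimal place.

2.8 kJ m⁻²

Tadpole: 38420 × 0.12 = 4610.4 kJ m⁻²
Diving beetle: 4610.4 × 0.05 = 230.52 kJ m⁻²
Water shrew: 230.52 × 0.12 = 27.6624 kJ m⁻²
Heron: 27.6624 × 0.1 = 2.76624 kJ m⁻²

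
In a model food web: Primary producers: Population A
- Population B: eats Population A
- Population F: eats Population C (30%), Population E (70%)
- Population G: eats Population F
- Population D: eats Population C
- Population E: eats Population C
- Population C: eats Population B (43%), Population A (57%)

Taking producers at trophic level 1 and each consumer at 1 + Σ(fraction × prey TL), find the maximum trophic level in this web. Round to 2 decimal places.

5.13

Population B: 1 + 1 = 2
Population C: 1 + (0.43×2 + 0.57×1) = 2.43
Population D: 1 + 2.43 = 3.43
Population E: 1 + 2.43 = 3.43
Population F: 1 + (0.3×2.43 + 0.7×3.43) = 4.13
Population G: 1 + 4.13 = 5.13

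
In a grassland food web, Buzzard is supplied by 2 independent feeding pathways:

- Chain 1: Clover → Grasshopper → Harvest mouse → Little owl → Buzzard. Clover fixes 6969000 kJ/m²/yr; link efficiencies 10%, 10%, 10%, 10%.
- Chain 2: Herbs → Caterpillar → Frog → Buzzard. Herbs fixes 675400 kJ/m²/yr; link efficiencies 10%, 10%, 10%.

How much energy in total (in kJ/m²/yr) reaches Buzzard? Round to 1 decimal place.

1372.3 kJ/m²/yr

Chain 1: 6969000 × 0.1 × 0.1 × 0.1 × 0.1 = 696.9 kJ/m²/yr
Chain 2: 675400 × 0.1 × 0.1 × 0.1 = 675.4 kJ/m²/yr
Total at Buzzard: 696.9 + 675.4 = 1372.3 kJ/m²/yr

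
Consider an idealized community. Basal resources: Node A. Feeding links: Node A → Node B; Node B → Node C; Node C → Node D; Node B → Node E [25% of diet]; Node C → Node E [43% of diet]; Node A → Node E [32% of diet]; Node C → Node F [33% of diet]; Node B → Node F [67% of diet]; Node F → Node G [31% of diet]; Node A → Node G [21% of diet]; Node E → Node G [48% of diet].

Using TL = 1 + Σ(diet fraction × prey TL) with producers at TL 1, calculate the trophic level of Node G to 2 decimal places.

Node B: 1 + 1 = 2
Node C: 1 + 2 = 3
Node D: 1 + 3 = 4
Node E: 1 + (0.25×2 + 0.43×3 + 0.32×1) = 3.11
Node F: 1 + (0.33×3 + 0.67×2) = 3.33
Node G: 1 + (0.31×3.33 + 0.21×1 + 0.48×3.11) = 3.7351

3.74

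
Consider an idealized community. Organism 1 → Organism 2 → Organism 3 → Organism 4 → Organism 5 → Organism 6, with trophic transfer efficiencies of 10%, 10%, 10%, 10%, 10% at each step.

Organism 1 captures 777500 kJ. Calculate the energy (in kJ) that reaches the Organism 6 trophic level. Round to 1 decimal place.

Organism 2: 777500 × 0.1 = 77750 kJ
Organism 3: 77750 × 0.1 = 7775 kJ
Organism 4: 7775 × 0.1 = 777.5 kJ
Organism 5: 777.5 × 0.1 = 77.75 kJ
Organism 6: 77.75 × 0.1 = 7.775 kJ

7.8 kJ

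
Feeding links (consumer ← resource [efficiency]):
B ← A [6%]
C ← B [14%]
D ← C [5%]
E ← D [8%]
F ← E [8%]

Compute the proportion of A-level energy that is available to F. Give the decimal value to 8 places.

Product of link efficiencies: 0.06 × 0.14 × 0.05 × 0.08 × 0.08 = 0.000002688

0.00000269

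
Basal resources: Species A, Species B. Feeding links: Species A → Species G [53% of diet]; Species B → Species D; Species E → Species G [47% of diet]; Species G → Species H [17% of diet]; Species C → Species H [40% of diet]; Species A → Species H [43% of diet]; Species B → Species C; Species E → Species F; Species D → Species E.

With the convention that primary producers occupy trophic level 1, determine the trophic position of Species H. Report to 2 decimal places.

Species C: 1 + 1 = 2
Species D: 1 + 1 = 2
Species E: 1 + 2 = 3
Species F: 1 + 3 = 4
Species G: 1 + (0.53×1 + 0.47×3) = 2.94
Species H: 1 + (0.4×2 + 0.17×2.94 + 0.43×1) = 2.7298

2.73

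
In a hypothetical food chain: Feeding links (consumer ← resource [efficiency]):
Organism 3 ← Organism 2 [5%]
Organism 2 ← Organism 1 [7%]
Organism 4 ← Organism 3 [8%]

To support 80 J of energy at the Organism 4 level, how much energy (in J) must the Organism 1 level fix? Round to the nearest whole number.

285714 J

Cumulative transfer efficiency: 0.07 × 0.05 × 0.08 = 0.00028
Organism 1 energy = 80 / 0.00028 = 285714 J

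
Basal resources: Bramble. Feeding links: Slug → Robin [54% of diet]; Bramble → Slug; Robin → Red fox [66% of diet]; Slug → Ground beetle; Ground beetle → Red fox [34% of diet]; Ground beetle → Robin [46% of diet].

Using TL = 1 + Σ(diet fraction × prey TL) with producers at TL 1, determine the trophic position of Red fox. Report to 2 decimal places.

4.30

Slug: 1 + 1 = 2
Ground beetle: 1 + 2 = 3
Robin: 1 + (0.46×3 + 0.54×2) = 3.46
Red fox: 1 + (0.66×3.46 + 0.34×3) = 4.3036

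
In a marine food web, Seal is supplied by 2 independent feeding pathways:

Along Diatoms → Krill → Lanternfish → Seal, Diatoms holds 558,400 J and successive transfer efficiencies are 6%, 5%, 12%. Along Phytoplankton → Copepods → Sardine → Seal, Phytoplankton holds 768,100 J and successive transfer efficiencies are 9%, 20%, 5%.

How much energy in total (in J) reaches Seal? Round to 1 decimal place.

Via Diatoms: 558400 × 0.06 × 0.05 × 0.12 = 201.024 J
Via Phytoplankton: 768100 × 0.09 × 0.2 × 0.05 = 691.29 J
Total at Seal: 201.024 + 691.29 = 892.314 J

892.3 J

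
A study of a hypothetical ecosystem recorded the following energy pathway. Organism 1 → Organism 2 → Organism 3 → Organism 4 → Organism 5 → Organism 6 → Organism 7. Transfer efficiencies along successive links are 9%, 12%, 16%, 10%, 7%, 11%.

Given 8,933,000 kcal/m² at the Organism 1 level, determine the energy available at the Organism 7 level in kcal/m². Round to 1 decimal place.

11.9 kcal/m²

Organism 2: 8933000 × 0.09 = 803970 kcal/m²
Organism 3: 803970 × 0.12 = 96476.4 kcal/m²
Organism 4: 96476.4 × 0.16 = 15436.224 kcal/m²
Organism 5: 15436.224 × 0.1 = 1543.6224 kcal/m²
Organism 6: 1543.6224 × 0.07 = 108.053568 kcal/m²
Organism 7: 108.053568 × 0.11 = 11.88589248 kcal/m²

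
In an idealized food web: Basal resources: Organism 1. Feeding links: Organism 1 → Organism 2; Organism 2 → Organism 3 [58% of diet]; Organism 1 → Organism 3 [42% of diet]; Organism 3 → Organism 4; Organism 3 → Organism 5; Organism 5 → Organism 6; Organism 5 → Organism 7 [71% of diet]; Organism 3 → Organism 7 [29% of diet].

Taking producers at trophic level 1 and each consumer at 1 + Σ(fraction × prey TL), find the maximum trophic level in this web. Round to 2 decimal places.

4.58

Organism 2: 1 + 1 = 2
Organism 3: 1 + (0.58×2 + 0.42×1) = 2.58
Organism 4: 1 + 2.58 = 3.58
Organism 5: 1 + 2.58 = 3.58
Organism 6: 1 + 3.58 = 4.58
Organism 7: 1 + (0.71×3.58 + 0.29×2.58) = 4.29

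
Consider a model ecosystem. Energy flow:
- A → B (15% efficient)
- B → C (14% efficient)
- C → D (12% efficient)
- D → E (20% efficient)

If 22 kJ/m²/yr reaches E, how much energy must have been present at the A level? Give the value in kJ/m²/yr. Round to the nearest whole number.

43651 kJ/m²/yr

Cumulative transfer efficiency: 0.15 × 0.14 × 0.12 × 0.2 = 0.000504
A energy = 22 / 0.000504 = 43651 kJ/m²/yr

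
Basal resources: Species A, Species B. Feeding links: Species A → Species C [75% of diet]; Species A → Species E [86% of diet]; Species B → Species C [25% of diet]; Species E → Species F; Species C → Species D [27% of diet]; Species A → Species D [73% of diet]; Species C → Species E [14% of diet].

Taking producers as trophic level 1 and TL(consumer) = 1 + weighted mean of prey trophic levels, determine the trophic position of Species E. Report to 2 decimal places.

Species C: 1 + (0.25×1 + 0.75×1) = 2
Species D: 1 + (0.73×1 + 0.27×2) = 2.27
Species E: 1 + (0.14×2 + 0.86×1) = 2.14
Species F: 1 + 2.14 = 3.14

2.14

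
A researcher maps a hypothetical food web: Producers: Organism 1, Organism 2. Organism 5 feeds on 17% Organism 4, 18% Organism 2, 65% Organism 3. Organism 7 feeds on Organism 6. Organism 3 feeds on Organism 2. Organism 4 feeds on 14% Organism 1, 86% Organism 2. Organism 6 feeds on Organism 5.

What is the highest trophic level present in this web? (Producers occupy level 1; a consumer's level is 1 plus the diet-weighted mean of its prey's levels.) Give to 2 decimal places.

Organism 3: 1 + 1 = 2
Organism 4: 1 + (0.14×1 + 0.86×1) = 2
Organism 5: 1 + (0.17×2 + 0.18×1 + 0.65×2) = 2.82
Organism 6: 1 + 2.82 = 3.82
Organism 7: 1 + 3.82 = 4.82

4.82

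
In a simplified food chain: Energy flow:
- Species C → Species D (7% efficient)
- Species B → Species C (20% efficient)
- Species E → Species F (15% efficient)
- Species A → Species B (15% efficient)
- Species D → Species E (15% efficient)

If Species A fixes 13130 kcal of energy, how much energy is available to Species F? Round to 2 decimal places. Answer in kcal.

0.62 kcal

Species B: 13130 × 0.15 = 1969.5 kcal
Species C: 1969.5 × 0.2 = 393.9 kcal
Species D: 393.9 × 0.07 = 27.573 kcal
Species E: 27.573 × 0.15 = 4.13595 kcal
Species F: 4.13595 × 0.15 = 0.6203925 kcal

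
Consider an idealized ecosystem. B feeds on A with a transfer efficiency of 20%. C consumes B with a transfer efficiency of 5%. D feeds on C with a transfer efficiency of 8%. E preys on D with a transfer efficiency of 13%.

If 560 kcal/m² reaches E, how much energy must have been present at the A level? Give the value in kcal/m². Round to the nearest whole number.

Cumulative transfer efficiency: 0.2 × 0.05 × 0.08 × 0.13 = 0.000104
A energy = 560 / 0.000104 = 5384615 kcal/m²

5384615 kcal/m²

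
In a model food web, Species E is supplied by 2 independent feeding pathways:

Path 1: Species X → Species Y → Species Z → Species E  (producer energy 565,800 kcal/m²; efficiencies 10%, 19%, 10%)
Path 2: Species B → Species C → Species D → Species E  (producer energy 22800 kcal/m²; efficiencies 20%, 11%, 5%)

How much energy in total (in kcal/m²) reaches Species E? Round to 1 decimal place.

Path 1: 565800 × 0.1 × 0.19 × 0.1 = 1075.02 kcal/m²
Path 2: 22800 × 0.2 × 0.11 × 0.05 = 25.08 kcal/m²
Total at Species E: 1075.02 + 25.08 = 1100.1 kcal/m²

1100.1 kcal/m²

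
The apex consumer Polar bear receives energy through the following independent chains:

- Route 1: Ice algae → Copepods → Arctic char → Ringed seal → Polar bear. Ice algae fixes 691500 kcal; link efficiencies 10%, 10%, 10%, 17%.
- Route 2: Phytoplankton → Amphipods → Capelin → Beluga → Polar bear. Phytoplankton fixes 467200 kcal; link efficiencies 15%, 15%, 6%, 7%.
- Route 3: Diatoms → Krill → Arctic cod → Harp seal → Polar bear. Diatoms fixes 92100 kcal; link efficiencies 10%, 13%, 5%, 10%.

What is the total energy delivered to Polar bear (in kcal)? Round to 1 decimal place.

Route 1: 691500 × 0.1 × 0.1 × 0.1 × 0.17 = 117.555 kcal
Route 2: 467200 × 0.15 × 0.15 × 0.06 × 0.07 = 44.1504 kcal
Route 3: 92100 × 0.1 × 0.13 × 0.05 × 0.1 = 5.9865 kcal
Total at Polar bear: 117.555 + 44.1504 + 5.9865 = 167.6919 kcal

167.7 kcal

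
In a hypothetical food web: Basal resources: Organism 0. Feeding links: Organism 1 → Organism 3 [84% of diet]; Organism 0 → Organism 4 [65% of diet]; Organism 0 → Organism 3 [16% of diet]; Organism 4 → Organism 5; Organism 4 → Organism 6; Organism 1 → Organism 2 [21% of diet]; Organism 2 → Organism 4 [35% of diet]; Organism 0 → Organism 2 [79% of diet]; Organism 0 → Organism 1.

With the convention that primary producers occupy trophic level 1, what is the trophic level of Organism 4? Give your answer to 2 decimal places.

2.42

Organism 1: 1 + 1 = 2
Organism 2: 1 + (0.21×2 + 0.79×1) = 2.21
Organism 3: 1 + (0.16×1 + 0.84×2) = 2.84
Organism 4: 1 + (0.65×1 + 0.35×2.21) = 2.4235
Organism 5: 1 + 2.4235 = 3.4235
Organism 6: 1 + 2.4235 = 3.4235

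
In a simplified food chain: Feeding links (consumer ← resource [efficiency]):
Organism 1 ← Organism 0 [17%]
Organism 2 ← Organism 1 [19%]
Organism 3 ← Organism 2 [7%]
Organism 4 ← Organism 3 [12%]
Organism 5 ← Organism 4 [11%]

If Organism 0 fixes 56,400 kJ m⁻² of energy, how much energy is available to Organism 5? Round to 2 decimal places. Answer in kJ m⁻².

Organism 1: 56400 × 0.17 = 9588 kJ m⁻²
Organism 2: 9588 × 0.19 = 1821.72 kJ m⁻²
Organism 3: 1821.72 × 0.07 = 127.5204 kJ m⁻²
Organism 4: 127.5204 × 0.12 = 15.302448 kJ m⁻²
Organism 5: 15.302448 × 0.11 = 1.68326928 kJ m⁻²

1.68 kJ m⁻²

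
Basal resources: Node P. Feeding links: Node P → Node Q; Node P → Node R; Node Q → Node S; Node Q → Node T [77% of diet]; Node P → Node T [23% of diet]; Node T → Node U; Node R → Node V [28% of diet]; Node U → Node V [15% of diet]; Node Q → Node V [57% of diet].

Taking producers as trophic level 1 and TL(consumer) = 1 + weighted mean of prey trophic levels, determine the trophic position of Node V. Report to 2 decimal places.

3.27

Node Q: 1 + 1 = 2
Node R: 1 + 1 = 2
Node S: 1 + 2 = 3
Node T: 1 + (0.77×2 + 0.23×1) = 2.77
Node U: 1 + 2.77 = 3.77
Node V: 1 + (0.28×2 + 0.15×3.77 + 0.57×2) = 3.2655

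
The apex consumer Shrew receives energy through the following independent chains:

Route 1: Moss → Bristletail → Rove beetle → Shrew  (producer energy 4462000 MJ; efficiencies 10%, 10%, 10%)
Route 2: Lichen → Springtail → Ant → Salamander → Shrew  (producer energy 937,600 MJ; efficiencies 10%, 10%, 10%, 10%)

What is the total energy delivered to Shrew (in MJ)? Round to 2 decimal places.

4555.76 MJ

Route 1: 4462000 × 0.1 × 0.1 × 0.1 = 4462 MJ
Route 2: 937600 × 0.1 × 0.1 × 0.1 × 0.1 = 93.76 MJ
Total at Shrew: 4462 + 93.76 = 4555.76 MJ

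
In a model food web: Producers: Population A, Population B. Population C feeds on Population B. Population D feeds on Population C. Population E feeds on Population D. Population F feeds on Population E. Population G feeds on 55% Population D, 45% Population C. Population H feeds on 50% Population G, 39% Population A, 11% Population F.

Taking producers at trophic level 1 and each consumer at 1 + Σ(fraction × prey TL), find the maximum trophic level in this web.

5

Population C: 1 + 1 = 2
Population D: 1 + 2 = 3
Population E: 1 + 3 = 4
Population F: 1 + 4 = 5
Population G: 1 + (0.55×3 + 0.45×2) = 3.55
Population H: 1 + (0.5×3.55 + 0.39×1 + 0.11×5) = 3.715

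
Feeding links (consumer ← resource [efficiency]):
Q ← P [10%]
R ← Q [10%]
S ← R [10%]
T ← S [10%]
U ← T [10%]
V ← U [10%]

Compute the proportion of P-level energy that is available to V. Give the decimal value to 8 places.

Product of link efficiencies: 0.1 × 0.1 × 0.1 × 0.1 × 0.1 × 0.1 = 0.000001

0.00000100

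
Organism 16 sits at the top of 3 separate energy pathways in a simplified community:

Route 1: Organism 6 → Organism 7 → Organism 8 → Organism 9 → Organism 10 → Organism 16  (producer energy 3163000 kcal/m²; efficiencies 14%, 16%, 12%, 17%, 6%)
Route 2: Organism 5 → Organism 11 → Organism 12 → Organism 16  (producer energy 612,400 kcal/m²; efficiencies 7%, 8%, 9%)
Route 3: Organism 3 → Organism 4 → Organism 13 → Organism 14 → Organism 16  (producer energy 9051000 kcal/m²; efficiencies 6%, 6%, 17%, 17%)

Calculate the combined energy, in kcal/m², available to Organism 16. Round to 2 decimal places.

1337.04 kcal/m²

Route 1: 3163000 × 0.14 × 0.16 × 0.12 × 0.17 × 0.06 = 86.7218688 kcal/m²
Route 2: 612400 × 0.07 × 0.08 × 0.09 = 308.6496 kcal/m²
Route 3: 9051000 × 0.06 × 0.06 × 0.17 × 0.17 = 941.66604 kcal/m²
Total at Organism 16: 86.7218688 + 308.6496 + 941.66604 = 1337.0375088 kcal/m²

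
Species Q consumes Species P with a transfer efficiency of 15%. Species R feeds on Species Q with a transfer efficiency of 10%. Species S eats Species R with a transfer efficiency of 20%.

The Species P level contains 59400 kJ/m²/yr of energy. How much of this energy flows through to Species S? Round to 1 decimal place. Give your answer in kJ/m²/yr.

Species Q: 59400 × 0.15 = 8910 kJ/m²/yr
Species R: 8910 × 0.1 = 891 kJ/m²/yr
Species S: 891 × 0.2 = 178.2 kJ/m²/yr

178.2 kJ/m²/yr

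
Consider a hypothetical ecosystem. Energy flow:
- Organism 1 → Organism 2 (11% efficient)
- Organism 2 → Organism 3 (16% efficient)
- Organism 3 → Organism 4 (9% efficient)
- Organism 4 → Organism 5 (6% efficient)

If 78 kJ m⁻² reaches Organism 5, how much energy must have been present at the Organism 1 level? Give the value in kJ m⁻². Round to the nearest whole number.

820707 kJ m⁻²

Cumulative transfer efficiency: 0.11 × 0.16 × 0.09 × 0.06 = 0.00009504
Organism 1 energy = 78 / 0.00009504 = 820707 kJ m⁻²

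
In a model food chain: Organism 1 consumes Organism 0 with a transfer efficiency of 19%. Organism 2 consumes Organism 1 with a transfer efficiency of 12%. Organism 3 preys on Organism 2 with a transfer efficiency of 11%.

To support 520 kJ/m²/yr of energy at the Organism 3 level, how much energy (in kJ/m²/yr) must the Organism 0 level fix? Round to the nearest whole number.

Cumulative transfer efficiency: 0.19 × 0.12 × 0.11 = 0.002508
Organism 0 energy = 520 / 0.002508 = 207337 kJ/m²/yr

207337 kJ/m²/yr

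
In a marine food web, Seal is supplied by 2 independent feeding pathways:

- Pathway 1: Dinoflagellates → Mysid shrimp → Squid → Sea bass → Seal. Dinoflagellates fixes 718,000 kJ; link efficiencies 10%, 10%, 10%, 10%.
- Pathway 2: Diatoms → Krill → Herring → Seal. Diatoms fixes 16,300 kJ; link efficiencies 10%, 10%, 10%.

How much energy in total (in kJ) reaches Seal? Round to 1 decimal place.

88.1 kJ

Pathway 1: 718000 × 0.1 × 0.1 × 0.1 × 0.1 = 71.8 kJ
Pathway 2: 16300 × 0.1 × 0.1 × 0.1 = 16.3 kJ
Total at Seal: 71.8 + 16.3 = 88.1 kJ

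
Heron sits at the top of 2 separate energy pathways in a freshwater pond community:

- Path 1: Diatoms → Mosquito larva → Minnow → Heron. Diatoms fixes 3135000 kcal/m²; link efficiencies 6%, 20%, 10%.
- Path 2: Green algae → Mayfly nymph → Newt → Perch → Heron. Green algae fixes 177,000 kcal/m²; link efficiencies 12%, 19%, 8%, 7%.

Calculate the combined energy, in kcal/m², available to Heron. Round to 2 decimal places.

Path 1: 3135000 × 0.06 × 0.2 × 0.1 = 3762 kcal/m²
Path 2: 177000 × 0.12 × 0.19 × 0.08 × 0.07 = 22.59936 kcal/m²
Total at Heron: 3762 + 22.59936 = 3784.59936 kcal/m²

3784.60 kcal/m²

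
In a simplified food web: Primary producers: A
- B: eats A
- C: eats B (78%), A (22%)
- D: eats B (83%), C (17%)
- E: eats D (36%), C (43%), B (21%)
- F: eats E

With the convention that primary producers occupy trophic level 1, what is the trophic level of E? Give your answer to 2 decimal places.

B: 1 + 1 = 2
C: 1 + (0.78×2 + 0.22×1) = 2.78
D: 1 + (0.83×2 + 0.17×2.78) = 3.1326
E: 1 + (0.36×3.1326 + 0.43×2.78 + 0.21×2) = 3.743136
F: 1 + 3.743136 = 4.743136

3.74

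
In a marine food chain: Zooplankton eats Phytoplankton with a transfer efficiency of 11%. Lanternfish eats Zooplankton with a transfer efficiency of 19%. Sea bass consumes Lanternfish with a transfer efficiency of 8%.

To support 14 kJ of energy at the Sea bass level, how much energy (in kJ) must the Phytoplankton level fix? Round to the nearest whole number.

Cumulative transfer efficiency: 0.11 × 0.19 × 0.08 = 0.001672
Phytoplankton energy = 14 / 0.001672 = 8373 kJ

8373 kJ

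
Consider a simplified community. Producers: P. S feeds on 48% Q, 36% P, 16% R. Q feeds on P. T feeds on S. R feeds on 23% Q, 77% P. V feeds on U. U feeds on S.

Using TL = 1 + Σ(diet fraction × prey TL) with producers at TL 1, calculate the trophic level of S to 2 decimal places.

Q: 1 + 1 = 2
R: 1 + (0.23×2 + 0.77×1) = 2.23
S: 1 + (0.48×2 + 0.36×1 + 0.16×2.23) = 2.6768
T: 1 + 2.6768 = 3.6768
U: 1 + 2.6768 = 3.6768
V: 1 + 3.6768 = 4.6768

2.68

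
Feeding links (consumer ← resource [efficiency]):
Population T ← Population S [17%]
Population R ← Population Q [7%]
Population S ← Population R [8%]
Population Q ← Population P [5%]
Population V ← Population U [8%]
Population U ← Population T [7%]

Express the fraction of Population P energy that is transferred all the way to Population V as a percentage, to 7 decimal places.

Product of link efficiencies: 0.05 × 0.07 × 0.08 × 0.17 × 0.07 × 0.08 = 0.00000026656
As a percentage: 0.00000026656 × 100 = 0.0000267%

0.0000267%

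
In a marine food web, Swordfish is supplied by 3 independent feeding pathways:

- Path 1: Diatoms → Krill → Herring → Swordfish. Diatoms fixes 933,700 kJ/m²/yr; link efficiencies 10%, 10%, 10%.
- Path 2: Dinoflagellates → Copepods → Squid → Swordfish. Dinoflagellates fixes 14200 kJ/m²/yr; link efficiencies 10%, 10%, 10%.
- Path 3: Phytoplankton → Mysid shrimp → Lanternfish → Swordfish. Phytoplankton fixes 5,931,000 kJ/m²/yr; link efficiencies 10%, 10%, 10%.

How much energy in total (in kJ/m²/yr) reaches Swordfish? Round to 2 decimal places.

Path 1: 933700 × 0.1 × 0.1 × 0.1 = 933.7 kJ/m²/yr
Path 2: 14200 × 0.1 × 0.1 × 0.1 = 14.2 kJ/m²/yr
Path 3: 5931000 × 0.1 × 0.1 × 0.1 = 5931 kJ/m²/yr
Total at Swordfish: 933.7 + 14.2 + 5931 = 6878.9 kJ/m²/yr

6878.90 kJ/m²/yr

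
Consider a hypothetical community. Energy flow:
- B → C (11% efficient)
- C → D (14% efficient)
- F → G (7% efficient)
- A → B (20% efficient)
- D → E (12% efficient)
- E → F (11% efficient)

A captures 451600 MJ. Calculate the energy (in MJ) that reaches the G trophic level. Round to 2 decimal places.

B: 451600 × 0.2 = 90320 MJ
C: 90320 × 0.11 = 9935.2 MJ
D: 9935.2 × 0.14 = 1390.928 MJ
E: 1390.928 × 0.12 = 166.91136 MJ
F: 166.91136 × 0.11 = 18.3602496 MJ
G: 18.3602496 × 0.07 = 1.285217472 MJ

1.29 MJ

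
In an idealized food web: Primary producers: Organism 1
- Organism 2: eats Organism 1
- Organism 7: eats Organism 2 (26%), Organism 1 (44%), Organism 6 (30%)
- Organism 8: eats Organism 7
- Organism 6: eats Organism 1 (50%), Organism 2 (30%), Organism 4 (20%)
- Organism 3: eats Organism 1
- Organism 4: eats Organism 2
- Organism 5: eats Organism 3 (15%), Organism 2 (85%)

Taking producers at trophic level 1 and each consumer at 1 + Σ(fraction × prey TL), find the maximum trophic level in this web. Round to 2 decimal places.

Organism 2: 1 + 1 = 2
Organism 3: 1 + 1 = 2
Organism 4: 1 + 2 = 3
Organism 5: 1 + (0.15×2 + 0.85×2) = 3
Organism 6: 1 + (0.5×1 + 0.3×2 + 0.2×3) = 2.7
Organism 7: 1 + (0.26×2 + 0.44×1 + 0.3×2.7) = 2.77
Organism 8: 1 + 2.77 = 3.77

3.77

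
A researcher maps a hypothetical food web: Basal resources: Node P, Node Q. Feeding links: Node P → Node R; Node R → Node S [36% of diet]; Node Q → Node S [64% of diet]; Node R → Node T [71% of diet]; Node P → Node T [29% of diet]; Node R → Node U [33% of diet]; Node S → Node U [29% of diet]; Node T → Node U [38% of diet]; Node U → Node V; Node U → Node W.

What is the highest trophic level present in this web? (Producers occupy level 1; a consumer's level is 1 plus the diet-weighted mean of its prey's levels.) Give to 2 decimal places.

4.37

Node R: 1 + 1 = 2
Node S: 1 + (0.36×2 + 0.64×1) = 2.36
Node T: 1 + (0.71×2 + 0.29×1) = 2.71
Node U: 1 + (0.33×2 + 0.29×2.36 + 0.38×2.71) = 3.3742
Node V: 1 + 3.3742 = 4.3742
Node W: 1 + 3.3742 = 4.3742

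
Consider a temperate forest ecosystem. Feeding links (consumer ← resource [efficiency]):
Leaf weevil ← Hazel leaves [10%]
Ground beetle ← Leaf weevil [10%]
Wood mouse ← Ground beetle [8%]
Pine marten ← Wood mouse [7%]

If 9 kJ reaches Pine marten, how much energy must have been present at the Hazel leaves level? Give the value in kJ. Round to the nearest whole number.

Cumulative transfer efficiency: 0.1 × 0.1 × 0.08 × 0.07 = 0.000056
Hazel leaves energy = 9 / 0.000056 = 160714 kJ

160714 kJ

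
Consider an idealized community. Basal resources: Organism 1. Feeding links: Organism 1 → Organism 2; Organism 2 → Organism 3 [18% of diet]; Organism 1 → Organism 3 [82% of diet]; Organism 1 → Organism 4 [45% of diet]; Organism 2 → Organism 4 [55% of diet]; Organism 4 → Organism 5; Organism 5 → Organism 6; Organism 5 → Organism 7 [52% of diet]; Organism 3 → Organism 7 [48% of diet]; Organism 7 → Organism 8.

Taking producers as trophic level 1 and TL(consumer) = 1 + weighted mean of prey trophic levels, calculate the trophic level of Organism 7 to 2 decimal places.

Organism 2: 1 + 1 = 2
Organism 3: 1 + (0.18×2 + 0.82×1) = 2.18
Organism 4: 1 + (0.45×1 + 0.55×2) = 2.55
Organism 5: 1 + 2.55 = 3.55
Organism 6: 1 + 3.55 = 4.55
Organism 7: 1 + (0.52×3.55 + 0.48×2.18) = 3.8924
Organism 8: 1 + 3.8924 = 4.8924

3.89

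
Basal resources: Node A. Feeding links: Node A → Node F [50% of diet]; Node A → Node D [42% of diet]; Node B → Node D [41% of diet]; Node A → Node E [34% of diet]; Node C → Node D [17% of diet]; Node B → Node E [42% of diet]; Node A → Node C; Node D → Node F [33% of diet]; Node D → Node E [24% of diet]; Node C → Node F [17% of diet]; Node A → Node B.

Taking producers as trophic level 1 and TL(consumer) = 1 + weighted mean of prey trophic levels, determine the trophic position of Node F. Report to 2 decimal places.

Node B: 1 + 1 = 2
Node C: 1 + 1 = 2
Node D: 1 + (0.42×1 + 0.41×2 + 0.17×2) = 2.58
Node E: 1 + (0.42×2 + 0.24×2.58 + 0.34×1) = 2.7992
Node F: 1 + (0.5×1 + 0.17×2 + 0.33×2.58) = 2.6914

2.69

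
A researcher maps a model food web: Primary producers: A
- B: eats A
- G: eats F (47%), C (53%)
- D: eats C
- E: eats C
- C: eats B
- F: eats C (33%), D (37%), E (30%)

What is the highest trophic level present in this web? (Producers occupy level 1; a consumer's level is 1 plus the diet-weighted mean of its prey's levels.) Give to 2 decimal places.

B: 1 + 1 = 2
C: 1 + 2 = 3
D: 1 + 3 = 4
E: 1 + 3 = 4
F: 1 + (0.33×3 + 0.37×4 + 0.3×4) = 4.67
G: 1 + (0.47×4.67 + 0.53×3) = 4.7849

4.78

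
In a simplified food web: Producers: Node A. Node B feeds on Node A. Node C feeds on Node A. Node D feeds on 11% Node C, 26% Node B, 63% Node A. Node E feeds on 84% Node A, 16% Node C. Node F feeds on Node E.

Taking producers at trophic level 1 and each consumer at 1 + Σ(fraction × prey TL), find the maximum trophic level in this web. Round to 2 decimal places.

Node B: 1 + 1 = 2
Node C: 1 + 1 = 2
Node D: 1 + (0.11×2 + 0.26×2 + 0.63×1) = 2.37
Node E: 1 + (0.84×1 + 0.16×2) = 2.16
Node F: 1 + 2.16 = 3.16

3.16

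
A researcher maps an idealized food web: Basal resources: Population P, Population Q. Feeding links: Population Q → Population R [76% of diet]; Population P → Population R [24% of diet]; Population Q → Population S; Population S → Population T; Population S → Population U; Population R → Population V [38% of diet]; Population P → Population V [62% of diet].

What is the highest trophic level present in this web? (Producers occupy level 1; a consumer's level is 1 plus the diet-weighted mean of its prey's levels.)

3

Population R: 1 + (0.76×1 + 0.24×1) = 2
Population S: 1 + 1 = 2
Population T: 1 + 2 = 3
Population U: 1 + 2 = 3
Population V: 1 + (0.38×2 + 0.62×1) = 2.38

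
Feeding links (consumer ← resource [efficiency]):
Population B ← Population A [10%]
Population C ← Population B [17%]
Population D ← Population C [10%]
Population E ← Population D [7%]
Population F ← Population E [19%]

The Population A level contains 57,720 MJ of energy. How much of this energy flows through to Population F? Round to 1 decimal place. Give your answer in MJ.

Population B: 57720 × 0.1 = 5772 MJ
Population C: 5772 × 0.17 = 981.24 MJ
Population D: 981.24 × 0.1 = 98.124 MJ
Population E: 98.124 × 0.07 = 6.86868 MJ
Population F: 6.86868 × 0.19 = 1.3050492 MJ

1.3 MJ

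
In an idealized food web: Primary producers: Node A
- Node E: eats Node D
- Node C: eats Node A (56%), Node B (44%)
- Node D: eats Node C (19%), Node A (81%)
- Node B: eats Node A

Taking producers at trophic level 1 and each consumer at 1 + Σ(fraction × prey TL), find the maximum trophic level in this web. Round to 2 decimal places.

Node B: 1 + 1 = 2
Node C: 1 + (0.56×1 + 0.44×2) = 2.44
Node D: 1 + (0.19×2.44 + 0.81×1) = 2.2736
Node E: 1 + 2.2736 = 3.2736

3.27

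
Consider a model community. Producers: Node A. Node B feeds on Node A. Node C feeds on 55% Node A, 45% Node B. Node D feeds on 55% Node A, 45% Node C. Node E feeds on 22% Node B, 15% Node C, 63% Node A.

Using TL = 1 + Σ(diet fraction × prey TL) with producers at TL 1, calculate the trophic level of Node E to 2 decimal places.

2.44

Node B: 1 + 1 = 2
Node C: 1 + (0.55×1 + 0.45×2) = 2.45
Node D: 1 + (0.55×1 + 0.45×2.45) = 2.6525
Node E: 1 + (0.22×2 + 0.15×2.45 + 0.63×1) = 2.4375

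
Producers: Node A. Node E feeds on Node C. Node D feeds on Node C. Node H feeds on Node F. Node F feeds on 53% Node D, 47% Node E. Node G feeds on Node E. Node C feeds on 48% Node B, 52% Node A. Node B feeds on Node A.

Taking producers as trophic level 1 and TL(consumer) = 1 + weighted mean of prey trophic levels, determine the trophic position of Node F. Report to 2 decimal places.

Node B: 1 + 1 = 2
Node C: 1 + (0.48×2 + 0.52×1) = 2.48
Node D: 1 + 2.48 = 3.48
Node E: 1 + 2.48 = 3.48
Node F: 1 + (0.53×3.48 + 0.47×3.48) = 4.48
Node G: 1 + 3.48 = 4.48
Node H: 1 + 4.48 = 5.48

4.48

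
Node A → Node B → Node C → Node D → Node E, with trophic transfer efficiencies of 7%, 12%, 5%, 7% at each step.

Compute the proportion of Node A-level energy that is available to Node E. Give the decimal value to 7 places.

0.0000294

Product of link efficiencies: 0.07 × 0.12 × 0.05 × 0.07 = 0.0000294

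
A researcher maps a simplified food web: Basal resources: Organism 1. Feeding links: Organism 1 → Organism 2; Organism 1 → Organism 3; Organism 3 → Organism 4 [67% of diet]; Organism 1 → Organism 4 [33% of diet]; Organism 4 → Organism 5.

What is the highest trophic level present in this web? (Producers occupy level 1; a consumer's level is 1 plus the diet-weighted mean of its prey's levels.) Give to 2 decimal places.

3.67

Organism 2: 1 + 1 = 2
Organism 3: 1 + 1 = 2
Organism 4: 1 + (0.67×2 + 0.33×1) = 2.67
Organism 5: 1 + 2.67 = 3.67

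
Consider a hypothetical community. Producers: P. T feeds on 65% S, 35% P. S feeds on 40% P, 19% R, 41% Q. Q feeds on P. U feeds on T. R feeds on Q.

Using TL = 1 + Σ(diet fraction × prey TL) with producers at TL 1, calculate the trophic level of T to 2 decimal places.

Q: 1 + 1 = 2
R: 1 + 2 = 3
S: 1 + (0.4×1 + 0.19×3 + 0.41×2) = 2.79
T: 1 + (0.65×2.79 + 0.35×1) = 3.1635
U: 1 + 3.1635 = 4.1635

3.16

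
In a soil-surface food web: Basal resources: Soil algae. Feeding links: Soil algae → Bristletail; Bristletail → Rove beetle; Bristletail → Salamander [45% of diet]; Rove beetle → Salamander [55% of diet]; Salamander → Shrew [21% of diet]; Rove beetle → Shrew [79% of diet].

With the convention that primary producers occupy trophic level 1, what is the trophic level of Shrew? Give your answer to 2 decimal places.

4.12

Bristletail: 1 + 1 = 2
Rove beetle: 1 + 2 = 3
Salamander: 1 + (0.45×2 + 0.55×3) = 3.55
Shrew: 1 + (0.21×3.55 + 0.79×3) = 4.1155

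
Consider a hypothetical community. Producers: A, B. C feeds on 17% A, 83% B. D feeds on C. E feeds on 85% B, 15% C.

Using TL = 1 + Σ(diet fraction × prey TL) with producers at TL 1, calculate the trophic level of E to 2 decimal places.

C: 1 + (0.17×1 + 0.83×1) = 2
D: 1 + 2 = 3
E: 1 + (0.85×1 + 0.15×2) = 2.15

2.15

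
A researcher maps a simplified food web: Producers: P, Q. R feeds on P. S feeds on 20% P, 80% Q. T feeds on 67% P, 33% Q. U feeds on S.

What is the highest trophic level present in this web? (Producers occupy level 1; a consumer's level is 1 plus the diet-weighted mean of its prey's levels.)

R: 1 + 1 = 2
S: 1 + (0.2×1 + 0.8×1) = 2
T: 1 + (0.67×1 + 0.33×1) = 2
U: 1 + 2 = 3

3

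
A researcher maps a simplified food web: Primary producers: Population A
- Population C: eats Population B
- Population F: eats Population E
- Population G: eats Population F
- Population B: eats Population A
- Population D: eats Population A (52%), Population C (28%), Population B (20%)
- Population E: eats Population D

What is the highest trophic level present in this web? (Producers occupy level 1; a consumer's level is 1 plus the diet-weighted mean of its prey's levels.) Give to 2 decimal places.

5.76

Population B: 1 + 1 = 2
Population C: 1 + 2 = 3
Population D: 1 + (0.52×1 + 0.28×3 + 0.2×2) = 2.76
Population E: 1 + 2.76 = 3.76
Population F: 1 + 3.76 = 4.76
Population G: 1 + 4.76 = 5.76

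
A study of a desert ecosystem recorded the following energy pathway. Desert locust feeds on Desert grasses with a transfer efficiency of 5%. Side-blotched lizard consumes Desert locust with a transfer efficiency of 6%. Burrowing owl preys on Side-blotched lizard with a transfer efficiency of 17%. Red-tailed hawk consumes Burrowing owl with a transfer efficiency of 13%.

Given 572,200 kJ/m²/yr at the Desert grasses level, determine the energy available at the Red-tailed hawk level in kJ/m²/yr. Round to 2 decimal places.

37.94 kJ/m²/yr

Desert locust: 572200 × 0.05 = 28610 kJ/m²/yr
Side-blotched lizard: 28610 × 0.06 = 1716.6 kJ/m²/yr
Burrowing owl: 1716.6 × 0.17 = 291.822 kJ/m²/yr
Red-tailed hawk: 291.822 × 0.13 = 37.93686 kJ/m²/yr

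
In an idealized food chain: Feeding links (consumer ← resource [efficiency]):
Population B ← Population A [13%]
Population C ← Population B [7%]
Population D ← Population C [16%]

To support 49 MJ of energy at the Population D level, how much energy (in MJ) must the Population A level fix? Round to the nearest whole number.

33654 MJ

Cumulative transfer efficiency: 0.13 × 0.07 × 0.16 = 0.001456
Population A energy = 49 / 0.001456 = 33654 MJ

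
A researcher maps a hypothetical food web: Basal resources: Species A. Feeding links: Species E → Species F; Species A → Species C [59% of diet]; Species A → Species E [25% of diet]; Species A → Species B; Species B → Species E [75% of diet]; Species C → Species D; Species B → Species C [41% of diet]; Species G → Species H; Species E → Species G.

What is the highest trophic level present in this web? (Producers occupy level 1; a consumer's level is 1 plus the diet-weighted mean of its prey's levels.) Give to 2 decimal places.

4.75

Species B: 1 + 1 = 2
Species C: 1 + (0.41×2 + 0.59×1) = 2.41
Species D: 1 + 2.41 = 3.41
Species E: 1 + (0.75×2 + 0.25×1) = 2.75
Species F: 1 + 2.75 = 3.75
Species G: 1 + 2.75 = 3.75
Species H: 1 + 3.75 = 4.75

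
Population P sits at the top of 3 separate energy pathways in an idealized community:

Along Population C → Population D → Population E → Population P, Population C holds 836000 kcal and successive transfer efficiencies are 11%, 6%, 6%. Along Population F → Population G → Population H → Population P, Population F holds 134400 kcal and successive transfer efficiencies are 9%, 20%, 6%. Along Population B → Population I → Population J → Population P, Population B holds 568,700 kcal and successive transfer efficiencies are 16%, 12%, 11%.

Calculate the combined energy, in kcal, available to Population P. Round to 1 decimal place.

1677.3 kcal

Via Population C: 836000 × 0.11 × 0.06 × 0.06 = 331.056 kcal
Via Population F: 134400 × 0.09 × 0.2 × 0.06 = 145.152 kcal
Via Population B: 568700 × 0.16 × 0.12 × 0.11 = 1201.0944 kcal
Total at Population P: 331.056 + 145.152 + 1201.0944 = 1677.3024 kcal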